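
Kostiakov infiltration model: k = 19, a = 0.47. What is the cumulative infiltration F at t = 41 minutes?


F = k * t^a = 19 * 41^0.47
F = 19 * 5.728071

108.8333 mm


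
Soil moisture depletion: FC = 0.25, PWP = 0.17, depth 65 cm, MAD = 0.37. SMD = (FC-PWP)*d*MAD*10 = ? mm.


SMD = (FC - PWP) * d * MAD * 10
SMD = (0.25 - 0.17) * 65 * 0.37 * 10
SMD = 0.0800 * 65 * 0.37 * 10

19.2400 mm


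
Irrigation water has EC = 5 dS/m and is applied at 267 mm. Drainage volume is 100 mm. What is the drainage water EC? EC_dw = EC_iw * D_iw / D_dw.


EC_dw = EC_iw * D_iw / D_dw
EC_dw = 5 * 267 / 100
EC_dw = 1335 / 100

13.3500 dS/m


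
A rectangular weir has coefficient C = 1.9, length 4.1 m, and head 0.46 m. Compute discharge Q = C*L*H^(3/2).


Q = C * L * H^(3/2) = 1.9 * 4.1 * 0.46^1.5 = 1.9 * 4.1 * 0.311987

2.4304 m^3/s


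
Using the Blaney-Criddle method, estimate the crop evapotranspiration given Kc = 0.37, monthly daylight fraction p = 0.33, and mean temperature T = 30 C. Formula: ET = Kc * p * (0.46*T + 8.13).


ET = Kc * p * (0.46*T + 8.13)
ET = 0.37 * 0.33 * (0.46*30 + 8.13)
ET = 0.37 * 0.33 * 21.9300

2.6777 mm/day


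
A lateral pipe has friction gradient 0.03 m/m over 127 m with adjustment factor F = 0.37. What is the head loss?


hf = J * L * F = 0.03 * 127 * 0.37 = 1.4097 m

1.4097 m


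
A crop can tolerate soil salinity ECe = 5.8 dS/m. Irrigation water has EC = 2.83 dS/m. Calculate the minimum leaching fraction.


LR = ECiw / (5*ECe - ECiw)
LR = 2.83 / (5*5.8 - 2.83)
LR = 2.83 / 26.1700

0.1081


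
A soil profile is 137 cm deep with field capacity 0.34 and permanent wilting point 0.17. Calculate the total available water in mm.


AWC = (FC - PWP) * d * 10
AWC = (0.34 - 0.17) * 137 * 10
AWC = 0.1700 * 137 * 10

232.9000 mm


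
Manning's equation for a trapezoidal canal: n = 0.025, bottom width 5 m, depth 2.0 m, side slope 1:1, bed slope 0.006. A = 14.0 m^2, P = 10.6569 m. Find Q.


R = A/P = 14.0/10.6569 = 1.313703
Q = (1/0.025) * 14.0 * 1.313703^(2/3) * 0.006^0.5

52.0310 m^3/s


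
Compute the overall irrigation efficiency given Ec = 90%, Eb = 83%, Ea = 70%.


Ec = 0.9, Eb = 0.83, Ea = 0.7
E = 0.9 * 0.83 * 0.7 * 100 = 52.2900%

52.2900 %


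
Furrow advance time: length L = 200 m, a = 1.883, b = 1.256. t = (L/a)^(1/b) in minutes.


t = (L/a)^(1/b)
t = (200/1.883)^(1/1.256)
t = 106.213489^(1/1.256)

41.0393 min


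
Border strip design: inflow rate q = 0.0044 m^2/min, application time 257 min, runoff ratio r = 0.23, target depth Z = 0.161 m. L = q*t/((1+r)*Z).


L = q*t/((1+r)*Z)
L = 0.0044*257/((1+0.23)*0.161)
L = 1.1308/0.19803

5.7102 m


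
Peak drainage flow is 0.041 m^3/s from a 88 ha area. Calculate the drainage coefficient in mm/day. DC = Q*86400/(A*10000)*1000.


DC = Q * 86400 / (A * 10000) * 1000
DC = 0.041 * 86400 / (88 * 10000) * 1000
DC = 3542400.0000 / 880000

4.0255 mm/day


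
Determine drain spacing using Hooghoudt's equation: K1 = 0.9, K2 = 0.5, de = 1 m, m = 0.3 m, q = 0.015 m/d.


S^2 = 8*K2*de*m/q + 4*K1*m^2/q
S^2 = 8*0.5*1*0.3/0.015 + 4*0.9*0.3^2/0.015
S = sqrt(101.6000)

10.0797 m


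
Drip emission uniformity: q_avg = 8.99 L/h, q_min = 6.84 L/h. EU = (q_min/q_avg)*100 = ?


EU = (q_min/q_avg)*100 = (6.84/8.99)*100 = 76.0845%

76.0845 %


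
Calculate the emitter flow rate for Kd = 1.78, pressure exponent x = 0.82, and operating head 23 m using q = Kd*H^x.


q = Kd * H^x = 1.78 * 23^0.82 = 1.78 * 13.080274

23.2829 L/h


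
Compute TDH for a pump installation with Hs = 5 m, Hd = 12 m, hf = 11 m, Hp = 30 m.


TDH = Hs + Hd + hf + Hp = 5 + 12 + 11 + 30 = 58

58 m


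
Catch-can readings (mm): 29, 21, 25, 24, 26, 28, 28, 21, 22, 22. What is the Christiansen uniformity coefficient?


mean = 24.600000 mm
MAD = 2.600000 mm
CU = (1 - 2.600000/24.600000)*100

89.4309 %


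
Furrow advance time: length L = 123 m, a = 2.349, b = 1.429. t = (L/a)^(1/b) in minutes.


t = (L/a)^(1/b)
t = (123/2.349)^(1/1.429)
t = 52.362708^(1/1.429)

15.9571 min


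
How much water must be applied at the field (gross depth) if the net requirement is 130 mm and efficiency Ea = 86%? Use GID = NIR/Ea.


Ea = 86% = 0.86
GID = NIR / Ea = 130 / 0.86 = 151.1628 mm

151.1628 mm


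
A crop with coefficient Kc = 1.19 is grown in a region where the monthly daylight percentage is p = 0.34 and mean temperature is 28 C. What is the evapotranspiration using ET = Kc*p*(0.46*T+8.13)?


ET = Kc * p * (0.46*T + 8.13)
ET = 1.19 * 0.34 * (0.46*28 + 8.13)
ET = 1.19 * 0.34 * 21.0100

8.5006 mm/day


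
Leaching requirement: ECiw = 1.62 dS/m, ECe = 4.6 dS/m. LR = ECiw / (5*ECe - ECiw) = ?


LR = ECiw / (5*ECe - ECiw)
LR = 1.62 / (5*4.6 - 1.62)
LR = 1.62 / 21.3800

0.0758


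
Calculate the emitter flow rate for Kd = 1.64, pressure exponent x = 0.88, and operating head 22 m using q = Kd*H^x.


q = Kd * H^x = 1.64 * 22^0.88 = 1.64 * 15.182104

24.8987 L/h


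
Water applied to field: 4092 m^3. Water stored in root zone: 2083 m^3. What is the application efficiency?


Ea = V_root / V_field * 100 = 2083 / 4092 * 100 = 50.9042%

50.9042 %


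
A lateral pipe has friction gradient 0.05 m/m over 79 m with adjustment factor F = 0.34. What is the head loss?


hf = J * L * F = 0.05 * 79 * 0.34 = 1.3430 m

1.3430 m


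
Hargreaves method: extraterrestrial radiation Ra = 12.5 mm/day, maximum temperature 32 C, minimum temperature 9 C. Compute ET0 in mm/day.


Tmean = (Tmax + Tmin)/2 = (32 + 9)/2 = 20.5
ET0 = 0.0023 * 12.5 * (20.5 + 17.8) * sqrt(32 - 9)
ET0 = 0.0023 * 12.5 * 38.3 * 4.795832

5.2808 mm/day


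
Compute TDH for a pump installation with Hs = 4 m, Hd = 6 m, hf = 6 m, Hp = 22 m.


TDH = Hs + Hd + hf + Hp = 4 + 6 + 6 + 22 = 38

38 m


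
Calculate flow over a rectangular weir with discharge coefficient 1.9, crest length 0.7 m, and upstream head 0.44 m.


Q = C * L * H^(3/2) = 1.9 * 0.7 * 0.44^1.5 = 1.9 * 0.7 * 0.291863

0.3882 m^3/s


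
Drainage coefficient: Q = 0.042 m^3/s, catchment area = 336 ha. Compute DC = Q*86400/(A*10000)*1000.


DC = Q * 86400 / (A * 10000) * 1000
DC = 0.042 * 86400 / (336 * 10000) * 1000
DC = 3628800.0000 / 3360000

1.0800 mm/day


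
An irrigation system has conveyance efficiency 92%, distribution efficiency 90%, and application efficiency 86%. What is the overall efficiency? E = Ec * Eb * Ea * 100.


Ec = 0.92, Eb = 0.9, Ea = 0.86
E = 0.92 * 0.9 * 0.86 * 100 = 71.2080%

71.2080 %


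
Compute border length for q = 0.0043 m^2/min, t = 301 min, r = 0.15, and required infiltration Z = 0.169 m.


L = q*t/((1+r)*Z)
L = 0.0043*301/((1+0.15)*0.169)
L = 1.2943/0.19435

6.6596 m


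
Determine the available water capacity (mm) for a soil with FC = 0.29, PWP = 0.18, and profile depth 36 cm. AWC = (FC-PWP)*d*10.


AWC = (FC - PWP) * d * 10
AWC = (0.29 - 0.18) * 36 * 10
AWC = 0.1100 * 36 * 10

39.6000 mm


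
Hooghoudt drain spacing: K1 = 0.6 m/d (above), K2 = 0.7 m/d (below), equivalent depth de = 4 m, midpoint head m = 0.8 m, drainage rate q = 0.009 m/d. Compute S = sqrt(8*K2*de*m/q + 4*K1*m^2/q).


S^2 = 8*K2*de*m/q + 4*K1*m^2/q
S^2 = 8*0.7*4*0.8/0.009 + 4*0.6*0.8^2/0.009
S = sqrt(2161.7778)

46.4949 m


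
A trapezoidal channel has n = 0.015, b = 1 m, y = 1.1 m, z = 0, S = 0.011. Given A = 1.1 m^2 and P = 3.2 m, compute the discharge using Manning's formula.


R = A/P = 1.1/3.2 = 0.343750
Q = (1/0.015) * 1.1 * 0.343750^(2/3) * 0.011^0.5

3.7742 m^3/s


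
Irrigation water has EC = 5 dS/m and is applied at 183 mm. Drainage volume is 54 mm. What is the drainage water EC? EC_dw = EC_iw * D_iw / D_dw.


EC_dw = EC_iw * D_iw / D_dw
EC_dw = 5 * 183 / 54
EC_dw = 915 / 54

16.9444 dS/m


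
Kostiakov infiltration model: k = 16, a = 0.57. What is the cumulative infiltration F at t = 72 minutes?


F = k * t^a = 16 * 72^0.57
F = 16 * 11.446679

183.1469 mm


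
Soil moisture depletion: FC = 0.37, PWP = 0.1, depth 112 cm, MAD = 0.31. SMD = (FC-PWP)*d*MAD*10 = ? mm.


SMD = (FC - PWP) * d * MAD * 10
SMD = (0.37 - 0.1) * 112 * 0.31 * 10
SMD = 0.2700 * 112 * 0.31 * 10

93.7440 mm


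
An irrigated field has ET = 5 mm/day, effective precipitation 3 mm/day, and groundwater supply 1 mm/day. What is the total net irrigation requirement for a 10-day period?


Daily deficit = ET - Pe - GW = 5 - 3 - 1 = 1 mm/day
NIR = 1 * 10 = 10 mm

10.0000 mm


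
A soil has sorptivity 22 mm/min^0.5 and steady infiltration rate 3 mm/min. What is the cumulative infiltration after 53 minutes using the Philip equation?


F = S*sqrt(t) + A*t
F = 22*sqrt(53) + 3*53
F = 22*7.280110 + 159

319.1624 mm


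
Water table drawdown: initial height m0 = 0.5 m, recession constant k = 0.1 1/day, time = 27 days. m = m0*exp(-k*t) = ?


m = m0 * exp(-k*t)
m = 0.5 * exp(-0.1 * 27)
m = 0.5 * exp(-2.7000)

0.0336 m


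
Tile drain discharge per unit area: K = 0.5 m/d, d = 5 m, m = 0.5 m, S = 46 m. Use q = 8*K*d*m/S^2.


q = 8*K*d*m/S^2
q = 8*0.5*5*0.5/46^2
q = 10.0000 / 2116

0.0047 m/d


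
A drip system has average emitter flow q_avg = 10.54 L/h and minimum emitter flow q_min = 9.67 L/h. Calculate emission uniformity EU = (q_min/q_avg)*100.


EU = (q_min/q_avg)*100 = (9.67/10.54)*100 = 91.7457%

91.7457 %


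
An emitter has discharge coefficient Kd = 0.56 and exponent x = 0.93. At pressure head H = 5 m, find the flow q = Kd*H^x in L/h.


q = Kd * H^x = 0.56 * 5^0.93 = 0.56 * 4.467269

2.5017 L/h


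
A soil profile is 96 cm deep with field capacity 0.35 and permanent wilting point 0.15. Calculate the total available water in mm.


AWC = (FC - PWP) * d * 10
AWC = (0.35 - 0.15) * 96 * 10
AWC = 0.2000 * 96 * 10

192.0000 mm


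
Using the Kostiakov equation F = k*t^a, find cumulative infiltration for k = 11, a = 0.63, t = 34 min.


F = k * t^a = 11 * 34^0.63
F = 11 * 9.222140

101.4435 mm


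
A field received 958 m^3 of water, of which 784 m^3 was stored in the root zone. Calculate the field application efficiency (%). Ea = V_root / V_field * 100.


Ea = V_root / V_field * 100 = 784 / 958 * 100 = 81.8372%

81.8372 %


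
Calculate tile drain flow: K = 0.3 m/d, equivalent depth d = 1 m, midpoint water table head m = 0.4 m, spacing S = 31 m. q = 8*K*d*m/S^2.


q = 8*K*d*m/S^2
q = 8*0.3*1*0.4/31^2
q = 0.9600 / 961

9.9896e-04 m/d


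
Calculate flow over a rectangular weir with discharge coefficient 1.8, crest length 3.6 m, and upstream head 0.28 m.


Q = C * L * H^(3/2) = 1.8 * 3.6 * 0.28^1.5 = 1.8 * 3.6 * 0.148162

0.9601 m^3/s


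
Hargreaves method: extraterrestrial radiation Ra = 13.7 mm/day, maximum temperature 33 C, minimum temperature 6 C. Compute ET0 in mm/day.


Tmean = (Tmax + Tmin)/2 = (33 + 6)/2 = 19.5
ET0 = 0.0023 * 13.7 * (19.5 + 17.8) * sqrt(33 - 6)
ET0 = 0.0023 * 13.7 * 37.3 * 5.196152

6.1072 mm/day


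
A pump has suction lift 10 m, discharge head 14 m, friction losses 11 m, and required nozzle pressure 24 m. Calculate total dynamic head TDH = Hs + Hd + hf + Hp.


TDH = Hs + Hd + hf + Hp = 10 + 14 + 11 + 24 = 59

59 m


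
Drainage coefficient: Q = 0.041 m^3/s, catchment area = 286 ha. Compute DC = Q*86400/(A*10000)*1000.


DC = Q * 86400 / (A * 10000) * 1000
DC = 0.041 * 86400 / (286 * 10000) * 1000
DC = 3542400.0000 / 2860000

1.2386 mm/day


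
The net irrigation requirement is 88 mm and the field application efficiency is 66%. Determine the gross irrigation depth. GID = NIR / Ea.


Ea = 66% = 0.66
GID = NIR / Ea = 88 / 0.66 = 133.3333 mm

133.3333 mm


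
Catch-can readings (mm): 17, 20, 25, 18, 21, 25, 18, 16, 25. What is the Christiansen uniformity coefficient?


mean = 20.555556 mm
MAD = 3.061728 mm
CU = (1 - 3.061728/20.555556)*100

85.1051 %


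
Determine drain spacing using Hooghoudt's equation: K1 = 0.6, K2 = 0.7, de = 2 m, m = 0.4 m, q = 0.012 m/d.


S^2 = 8*K2*de*m/q + 4*K1*m^2/q
S^2 = 8*0.7*2*0.4/0.012 + 4*0.6*0.4^2/0.012
S = sqrt(405.3333)

20.1329 m


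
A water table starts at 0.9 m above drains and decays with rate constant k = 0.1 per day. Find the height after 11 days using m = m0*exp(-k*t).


m = m0 * exp(-k*t)
m = 0.9 * exp(-0.1 * 11)
m = 0.9 * exp(-1.1000)

0.2996 m


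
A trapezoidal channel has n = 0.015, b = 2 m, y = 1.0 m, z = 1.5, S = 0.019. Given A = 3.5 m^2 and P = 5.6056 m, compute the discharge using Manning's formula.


R = A/P = 3.5/5.6056 = 0.624376
Q = (1/0.015) * 3.5 * 0.624376^(2/3) * 0.019^0.5

23.4955 m^3/s


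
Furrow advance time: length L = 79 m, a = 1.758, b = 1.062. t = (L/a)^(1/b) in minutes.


t = (L/a)^(1/b)
t = (79/1.758)^(1/1.062)
t = 44.937429^(1/1.062)

35.9856 min


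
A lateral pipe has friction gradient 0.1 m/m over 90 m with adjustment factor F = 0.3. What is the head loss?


hf = J * L * F = 0.1 * 90 * 0.3 = 2.7000 m

2.7000 m


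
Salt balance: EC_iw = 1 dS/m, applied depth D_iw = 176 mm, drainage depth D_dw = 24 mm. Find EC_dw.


EC_dw = EC_iw * D_iw / D_dw
EC_dw = 1 * 176 / 24
EC_dw = 176 / 24

7.3333 dS/m


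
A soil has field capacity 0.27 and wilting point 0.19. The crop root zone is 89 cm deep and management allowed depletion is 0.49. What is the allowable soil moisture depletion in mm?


SMD = (FC - PWP) * d * MAD * 10
SMD = (0.27 - 0.19) * 89 * 0.49 * 10
SMD = 0.0800 * 89 * 0.49 * 10

34.8880 mm


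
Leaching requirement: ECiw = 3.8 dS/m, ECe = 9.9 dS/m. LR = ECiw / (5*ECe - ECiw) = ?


LR = ECiw / (5*ECe - ECiw)
LR = 3.8 / (5*9.9 - 3.8)
LR = 3.8 / 45.7000

0.0832


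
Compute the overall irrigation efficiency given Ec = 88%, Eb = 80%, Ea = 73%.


Ec = 0.88, Eb = 0.8, Ea = 0.73
E = 0.88 * 0.8 * 0.73 * 100 = 51.3920%

51.3920 %


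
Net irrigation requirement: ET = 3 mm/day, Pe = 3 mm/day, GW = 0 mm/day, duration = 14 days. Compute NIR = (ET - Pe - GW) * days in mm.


Daily deficit = ET - Pe - GW = 3 - 3 - 0 = 0 mm/day
NIR = 0 * 14 = 0 mm

0 mm


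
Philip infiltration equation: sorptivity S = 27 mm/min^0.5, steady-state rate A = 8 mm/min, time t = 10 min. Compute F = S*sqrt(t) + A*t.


F = S*sqrt(t) + A*t
F = 27*sqrt(10) + 8*10
F = 27*3.162278 + 80

165.3815 mm


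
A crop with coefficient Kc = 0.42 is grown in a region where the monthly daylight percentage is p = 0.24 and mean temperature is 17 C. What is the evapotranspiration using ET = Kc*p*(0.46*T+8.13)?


ET = Kc * p * (0.46*T + 8.13)
ET = 0.42 * 0.24 * (0.46*17 + 8.13)
ET = 0.42 * 0.24 * 15.9500

1.6078 mm/day


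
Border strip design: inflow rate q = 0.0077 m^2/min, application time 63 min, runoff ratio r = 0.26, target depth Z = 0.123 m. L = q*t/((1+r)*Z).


L = q*t/((1+r)*Z)
L = 0.0077*63/((1+0.26)*0.123)
L = 0.4851/0.15498

3.1301 m


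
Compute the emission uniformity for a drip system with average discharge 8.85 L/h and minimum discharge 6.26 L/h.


EU = (q_min/q_avg)*100 = (6.26/8.85)*100 = 70.7345%

70.7345 %


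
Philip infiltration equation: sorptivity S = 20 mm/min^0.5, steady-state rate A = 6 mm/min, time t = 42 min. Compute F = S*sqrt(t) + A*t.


F = S*sqrt(t) + A*t
F = 20*sqrt(42) + 6*42
F = 20*6.480741 + 252

381.6148 mm


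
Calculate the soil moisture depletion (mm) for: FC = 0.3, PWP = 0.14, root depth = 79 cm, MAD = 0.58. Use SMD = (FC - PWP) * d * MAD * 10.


SMD = (FC - PWP) * d * MAD * 10
SMD = (0.3 - 0.14) * 79 * 0.58 * 10
SMD = 0.1600 * 79 * 0.58 * 10

73.3120 mm


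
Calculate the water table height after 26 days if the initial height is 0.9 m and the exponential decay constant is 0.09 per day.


m = m0 * exp(-k*t)
m = 0.9 * exp(-0.09 * 26)
m = 0.9 * exp(-2.3400)

0.0867 m


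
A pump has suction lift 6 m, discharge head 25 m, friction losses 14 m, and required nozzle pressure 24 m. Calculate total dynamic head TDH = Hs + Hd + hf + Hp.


TDH = Hs + Hd + hf + Hp = 6 + 25 + 14 + 24 = 69

69 m


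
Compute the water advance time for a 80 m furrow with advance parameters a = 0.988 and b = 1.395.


t = (L/a)^(1/b)
t = (80/0.988)^(1/1.395)
t = 80.971660^(1/1.395)

23.3335 min


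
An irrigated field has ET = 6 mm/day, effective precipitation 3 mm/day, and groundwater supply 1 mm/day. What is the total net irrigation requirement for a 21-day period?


Daily deficit = ET - Pe - GW = 6 - 3 - 1 = 2 mm/day
NIR = 2 * 21 = 42 mm

42.0000 mm


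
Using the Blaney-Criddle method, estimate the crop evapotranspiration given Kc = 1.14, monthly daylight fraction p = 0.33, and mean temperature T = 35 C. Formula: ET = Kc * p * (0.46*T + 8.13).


ET = Kc * p * (0.46*T + 8.13)
ET = 1.14 * 0.33 * (0.46*35 + 8.13)
ET = 1.14 * 0.33 * 24.2300

9.1153 mm/day


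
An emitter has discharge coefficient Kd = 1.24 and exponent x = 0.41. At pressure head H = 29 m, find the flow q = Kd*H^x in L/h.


q = Kd * H^x = 1.24 * 29^0.41 = 1.24 * 3.977253

4.9318 L/h


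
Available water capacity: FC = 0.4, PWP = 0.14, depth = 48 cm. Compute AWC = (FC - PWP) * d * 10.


AWC = (FC - PWP) * d * 10
AWC = (0.4 - 0.14) * 48 * 10
AWC = 0.2600 * 48 * 10

124.8000 mm


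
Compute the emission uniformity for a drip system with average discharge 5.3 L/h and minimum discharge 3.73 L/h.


EU = (q_min/q_avg)*100 = (3.73/5.3)*100 = 70.3774%

70.3774 %


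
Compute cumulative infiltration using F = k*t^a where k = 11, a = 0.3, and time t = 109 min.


F = k * t^a = 11 * 109^0.3
F = 11 * 4.085338

44.9387 mm


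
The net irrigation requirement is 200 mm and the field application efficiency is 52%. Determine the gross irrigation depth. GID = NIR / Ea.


Ea = 52% = 0.52
GID = NIR / Ea = 200 / 0.52 = 384.6154 mm

384.6154 mm


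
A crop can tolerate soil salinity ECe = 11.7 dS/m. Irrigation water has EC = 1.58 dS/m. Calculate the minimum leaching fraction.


LR = ECiw / (5*ECe - ECiw)
LR = 1.58 / (5*11.7 - 1.58)
LR = 1.58 / 56.9200

0.0278


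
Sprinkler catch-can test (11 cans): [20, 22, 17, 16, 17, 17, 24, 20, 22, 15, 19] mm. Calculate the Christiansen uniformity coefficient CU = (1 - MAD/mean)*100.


mean = 19.000000 mm
MAD = 2.363636 mm
CU = (1 - 2.363636/19.000000)*100

87.5598 %


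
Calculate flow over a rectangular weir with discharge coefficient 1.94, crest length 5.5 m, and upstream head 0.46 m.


Q = C * L * H^(3/2) = 1.94 * 5.5 * 0.46^1.5 = 1.94 * 5.5 * 0.311987

3.3289 m^3/s


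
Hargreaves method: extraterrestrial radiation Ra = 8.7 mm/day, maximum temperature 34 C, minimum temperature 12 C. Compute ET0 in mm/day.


Tmean = (Tmax + Tmin)/2 = (34 + 12)/2 = 23.0
ET0 = 0.0023 * 8.7 * (23.0 + 17.8) * sqrt(34 - 12)
ET0 = 0.0023 * 8.7 * 40.8 * 4.690416

3.8293 mm/day


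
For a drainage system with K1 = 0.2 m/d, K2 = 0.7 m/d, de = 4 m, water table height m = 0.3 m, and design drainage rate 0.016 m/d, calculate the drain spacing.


S^2 = 8*K2*de*m/q + 4*K1*m^2/q
S^2 = 8*0.7*4*0.3/0.016 + 4*0.2*0.3^2/0.016
S = sqrt(424.5000)

20.6034 m


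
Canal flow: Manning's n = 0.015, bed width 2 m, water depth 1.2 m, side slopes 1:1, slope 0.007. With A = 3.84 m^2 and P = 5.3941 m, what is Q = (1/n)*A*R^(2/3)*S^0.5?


R = A/P = 3.84/5.3941 = 0.711889
Q = (1/0.015) * 3.84 * 0.711889^(2/3) * 0.007^0.5

17.0764 m^3/s


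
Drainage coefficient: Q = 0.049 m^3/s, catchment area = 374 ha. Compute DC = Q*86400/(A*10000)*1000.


DC = Q * 86400 / (A * 10000) * 1000
DC = 0.049 * 86400 / (374 * 10000) * 1000
DC = 4233600.0000 / 3740000

1.1320 mm/day


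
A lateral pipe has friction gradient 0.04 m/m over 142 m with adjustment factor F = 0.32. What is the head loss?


hf = J * L * F = 0.04 * 142 * 0.32 = 1.8176 m

1.8176 m


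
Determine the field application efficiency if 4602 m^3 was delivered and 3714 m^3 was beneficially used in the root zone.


Ea = V_root / V_field * 100 = 3714 / 4602 * 100 = 80.7040%

80.7040 %


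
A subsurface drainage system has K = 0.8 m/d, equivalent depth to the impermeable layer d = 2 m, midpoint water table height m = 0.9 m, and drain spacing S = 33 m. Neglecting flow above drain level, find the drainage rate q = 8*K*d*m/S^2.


q = 8*K*d*m/S^2
q = 8*0.8*2*0.9/33^2
q = 11.5200 / 1089

0.0106 m/d


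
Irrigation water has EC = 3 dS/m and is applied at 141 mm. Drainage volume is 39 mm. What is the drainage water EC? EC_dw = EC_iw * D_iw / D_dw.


EC_dw = EC_iw * D_iw / D_dw
EC_dw = 3 * 141 / 39
EC_dw = 423 / 39

10.8462 dS/m


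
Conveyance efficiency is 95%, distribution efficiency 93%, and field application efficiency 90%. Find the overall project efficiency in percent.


Ec = 0.95, Eb = 0.93, Ea = 0.9
E = 0.95 * 0.93 * 0.9 * 100 = 79.5150%

79.5150 %


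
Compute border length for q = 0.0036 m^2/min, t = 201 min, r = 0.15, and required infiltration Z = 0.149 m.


L = q*t/((1+r)*Z)
L = 0.0036*201/((1+0.15)*0.149)
L = 0.7236/0.17135

4.2229 m


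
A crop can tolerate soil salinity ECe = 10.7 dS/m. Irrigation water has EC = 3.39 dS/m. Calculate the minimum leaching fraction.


LR = ECiw / (5*ECe - ECiw)
LR = 3.39 / (5*10.7 - 3.39)
LR = 3.39 / 50.1100

0.0677


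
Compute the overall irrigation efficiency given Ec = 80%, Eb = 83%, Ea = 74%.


Ec = 0.8, Eb = 0.83, Ea = 0.74
E = 0.8 * 0.83 * 0.74 * 100 = 49.1360%

49.1360 %


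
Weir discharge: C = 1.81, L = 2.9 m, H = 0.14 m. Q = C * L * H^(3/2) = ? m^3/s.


Q = C * L * H^(3/2) = 1.81 * 2.9 * 0.14^1.5 = 1.81 * 2.9 * 0.052383

0.2750 m^3/s


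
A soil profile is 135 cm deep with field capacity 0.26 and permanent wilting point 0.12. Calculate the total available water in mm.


AWC = (FC - PWP) * d * 10
AWC = (0.26 - 0.12) * 135 * 10
AWC = 0.1400 * 135 * 10

189.0000 mm


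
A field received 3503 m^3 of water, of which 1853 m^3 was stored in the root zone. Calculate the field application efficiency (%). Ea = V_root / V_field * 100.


Ea = V_root / V_field * 100 = 1853 / 3503 * 100 = 52.8975%

52.8975 %


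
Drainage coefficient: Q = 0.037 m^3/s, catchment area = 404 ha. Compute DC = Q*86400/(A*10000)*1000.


DC = Q * 86400 / (A * 10000) * 1000
DC = 0.037 * 86400 / (404 * 10000) * 1000
DC = 3196800.0000 / 4040000

0.7913 mm/day


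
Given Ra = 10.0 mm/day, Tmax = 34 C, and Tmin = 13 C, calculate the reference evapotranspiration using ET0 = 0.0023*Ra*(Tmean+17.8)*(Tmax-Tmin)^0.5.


Tmean = (Tmax + Tmin)/2 = (34 + 13)/2 = 23.5
ET0 = 0.0023 * 10.0 * (23.5 + 17.8) * sqrt(34 - 13)
ET0 = 0.0023 * 10.0 * 41.3 * 4.582576

4.3530 mm/day


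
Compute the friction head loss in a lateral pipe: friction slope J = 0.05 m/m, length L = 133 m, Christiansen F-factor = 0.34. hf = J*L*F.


hf = J * L * F = 0.05 * 133 * 0.34 = 2.2610 m

2.2610 m


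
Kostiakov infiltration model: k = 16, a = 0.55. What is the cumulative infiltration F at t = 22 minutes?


F = k * t^a = 16 * 22^0.55
F = 16 * 5.474349

87.5896 mm


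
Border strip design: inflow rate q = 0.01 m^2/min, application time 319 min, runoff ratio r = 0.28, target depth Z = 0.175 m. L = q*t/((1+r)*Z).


L = q*t/((1+r)*Z)
L = 0.01*319/((1+0.28)*0.175)
L = 3.19/0.224

14.2411 m


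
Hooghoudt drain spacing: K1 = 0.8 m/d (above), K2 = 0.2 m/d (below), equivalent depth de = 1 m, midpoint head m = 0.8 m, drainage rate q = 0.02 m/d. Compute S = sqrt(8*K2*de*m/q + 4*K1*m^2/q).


S^2 = 8*K2*de*m/q + 4*K1*m^2/q
S^2 = 8*0.2*1*0.8/0.02 + 4*0.8*0.8^2/0.02
S = sqrt(166.4000)

12.8996 m


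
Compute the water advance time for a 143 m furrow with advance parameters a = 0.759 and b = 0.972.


t = (L/a)^(1/b)
t = (143/0.759)^(1/0.972)
t = 188.405797^(1/0.972)

219.0947 min


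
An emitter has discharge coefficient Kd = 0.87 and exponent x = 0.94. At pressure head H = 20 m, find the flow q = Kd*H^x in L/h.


q = Kd * H^x = 0.87 * 20^0.94 = 0.87 * 16.709682

14.5374 L/h


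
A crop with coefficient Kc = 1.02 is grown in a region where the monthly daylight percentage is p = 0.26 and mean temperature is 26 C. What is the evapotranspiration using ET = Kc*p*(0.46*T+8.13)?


ET = Kc * p * (0.46*T + 8.13)
ET = 1.02 * 0.26 * (0.46*26 + 8.13)
ET = 1.02 * 0.26 * 20.0900

5.3279 mm/day


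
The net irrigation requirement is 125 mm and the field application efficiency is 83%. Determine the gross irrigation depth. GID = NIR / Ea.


Ea = 83% = 0.83
GID = NIR / Ea = 125 / 0.83 = 150.6024 mm

150.6024 mm


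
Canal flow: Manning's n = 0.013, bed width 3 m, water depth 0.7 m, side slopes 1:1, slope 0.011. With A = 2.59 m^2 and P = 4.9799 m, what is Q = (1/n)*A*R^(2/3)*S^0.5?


R = A/P = 2.59/4.9799 = 0.520091
Q = (1/0.013) * 2.59 * 0.520091^(2/3) * 0.011^0.5

13.5136 m^3/s


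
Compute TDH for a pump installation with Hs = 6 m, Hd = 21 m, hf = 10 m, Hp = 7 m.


TDH = Hs + Hd + hf + Hp = 6 + 21 + 10 + 7 = 44

44 m


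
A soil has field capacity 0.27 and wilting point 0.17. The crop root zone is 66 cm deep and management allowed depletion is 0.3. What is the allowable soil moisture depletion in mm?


SMD = (FC - PWP) * d * MAD * 10
SMD = (0.27 - 0.17) * 66 * 0.3 * 10
SMD = 0.1000 * 66 * 0.3 * 10

19.8000 mm


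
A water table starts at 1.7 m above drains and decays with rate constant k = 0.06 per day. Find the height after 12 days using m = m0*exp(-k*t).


m = m0 * exp(-k*t)
m = 1.7 * exp(-0.06 * 12)
m = 1.7 * exp(-0.7200)

0.8275 m


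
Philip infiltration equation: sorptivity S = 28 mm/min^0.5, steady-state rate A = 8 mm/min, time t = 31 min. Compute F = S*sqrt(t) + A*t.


F = S*sqrt(t) + A*t
F = 28*sqrt(31) + 8*31
F = 28*5.567764 + 248

403.8974 mm


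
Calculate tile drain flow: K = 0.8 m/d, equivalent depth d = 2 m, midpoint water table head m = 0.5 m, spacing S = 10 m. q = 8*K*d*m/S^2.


q = 8*K*d*m/S^2
q = 8*0.8*2*0.5/10^2
q = 6.4000 / 100

0.0640 m/d


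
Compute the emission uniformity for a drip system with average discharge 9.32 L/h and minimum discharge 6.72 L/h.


EU = (q_min/q_avg)*100 = (6.72/9.32)*100 = 72.1030%

72.1030 %


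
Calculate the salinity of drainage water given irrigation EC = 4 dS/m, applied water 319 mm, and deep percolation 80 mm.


EC_dw = EC_iw * D_iw / D_dw
EC_dw = 4 * 319 / 80
EC_dw = 1276 / 80

15.9500 dS/m


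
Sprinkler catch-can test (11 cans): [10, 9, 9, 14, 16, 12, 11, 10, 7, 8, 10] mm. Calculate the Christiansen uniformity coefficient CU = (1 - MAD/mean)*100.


mean = 10.545455 mm
MAD = 1.966942 mm
CU = (1 - 1.966942/10.545455)*100

81.3480 %


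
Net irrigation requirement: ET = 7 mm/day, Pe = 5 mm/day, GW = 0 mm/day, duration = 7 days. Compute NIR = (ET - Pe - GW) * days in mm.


Daily deficit = ET - Pe - GW = 7 - 5 - 0 = 2 mm/day
NIR = 2 * 7 = 14 mm

14.0000 mm


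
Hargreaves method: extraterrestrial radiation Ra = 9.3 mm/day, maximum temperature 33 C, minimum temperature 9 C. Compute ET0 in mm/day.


Tmean = (Tmax + Tmin)/2 = (33 + 9)/2 = 21.0
ET0 = 0.0023 * 9.3 * (21.0 + 17.8) * sqrt(33 - 9)
ET0 = 0.0023 * 9.3 * 38.8 * 4.898979

4.0658 mm/day


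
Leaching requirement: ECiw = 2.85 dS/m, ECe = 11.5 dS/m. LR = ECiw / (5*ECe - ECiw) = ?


LR = ECiw / (5*ECe - ECiw)
LR = 2.85 / (5*11.5 - 2.85)
LR = 2.85 / 54.6500

0.0522


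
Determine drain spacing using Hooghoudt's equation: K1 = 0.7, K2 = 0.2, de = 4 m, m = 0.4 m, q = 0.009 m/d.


S^2 = 8*K2*de*m/q + 4*K1*m^2/q
S^2 = 8*0.2*4*0.4/0.009 + 4*0.7*0.4^2/0.009
S = sqrt(334.2222)

18.2817 m


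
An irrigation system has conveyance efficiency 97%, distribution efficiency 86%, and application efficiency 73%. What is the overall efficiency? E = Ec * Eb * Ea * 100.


Ec = 0.97, Eb = 0.86, Ea = 0.73
E = 0.97 * 0.86 * 0.73 * 100 = 60.8966%

60.8966 %


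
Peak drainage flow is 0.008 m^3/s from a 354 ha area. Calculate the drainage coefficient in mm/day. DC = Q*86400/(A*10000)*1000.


DC = Q * 86400 / (A * 10000) * 1000
DC = 0.008 * 86400 / (354 * 10000) * 1000
DC = 691200.0000 / 3540000

0.1953 mm/day


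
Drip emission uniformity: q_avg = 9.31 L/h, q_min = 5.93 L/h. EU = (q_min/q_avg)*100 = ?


EU = (q_min/q_avg)*100 = (5.93/9.31)*100 = 63.6950%

63.6950 %


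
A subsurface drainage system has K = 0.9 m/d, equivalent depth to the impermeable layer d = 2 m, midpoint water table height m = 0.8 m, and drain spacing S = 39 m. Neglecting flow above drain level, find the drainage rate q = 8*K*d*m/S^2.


q = 8*K*d*m/S^2
q = 8*0.9*2*0.8/39^2
q = 11.5200 / 1521

0.0076 m/d


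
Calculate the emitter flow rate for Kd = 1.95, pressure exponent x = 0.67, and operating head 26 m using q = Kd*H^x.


q = Kd * H^x = 1.95 * 26^0.67 = 1.95 * 8.872217

17.3008 L/h


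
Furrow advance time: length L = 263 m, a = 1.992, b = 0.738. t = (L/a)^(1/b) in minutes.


t = (L/a)^(1/b)
t = (263/1.992)^(1/0.738)
t = 132.028112^(1/0.738)

747.3632 min


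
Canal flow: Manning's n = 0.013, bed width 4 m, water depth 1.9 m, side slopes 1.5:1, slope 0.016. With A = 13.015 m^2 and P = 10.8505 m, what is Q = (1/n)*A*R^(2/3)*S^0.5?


R = A/P = 13.015/10.8505 = 1.199484
Q = (1/0.013) * 13.015 * 1.199484^(2/3) * 0.016^0.5

142.9630 m^3/s


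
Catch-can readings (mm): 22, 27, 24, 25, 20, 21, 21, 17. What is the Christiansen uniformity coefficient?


mean = 22.125000 mm
MAD = 2.406250 mm
CU = (1 - 2.406250/22.125000)*100

89.1243 %


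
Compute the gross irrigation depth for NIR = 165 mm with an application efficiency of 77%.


Ea = 77% = 0.77
GID = NIR / Ea = 165 / 0.77 = 214.2857 mm

214.2857 mm


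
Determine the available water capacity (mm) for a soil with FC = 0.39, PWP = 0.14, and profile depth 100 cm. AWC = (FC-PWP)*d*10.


AWC = (FC - PWP) * d * 10
AWC = (0.39 - 0.14) * 100 * 10
AWC = 0.2500 * 100 * 10

250.0000 mm


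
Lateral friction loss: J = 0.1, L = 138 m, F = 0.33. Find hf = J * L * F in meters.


hf = J * L * F = 0.1 * 138 * 0.33 = 4.5540 m

4.5540 m


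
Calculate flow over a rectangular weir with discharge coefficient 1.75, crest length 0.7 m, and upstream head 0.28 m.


Q = C * L * H^(3/2) = 1.75 * 0.7 * 0.28^1.5 = 1.75 * 0.7 * 0.148162

0.1815 m^3/s


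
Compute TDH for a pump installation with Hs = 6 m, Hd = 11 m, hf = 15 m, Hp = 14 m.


TDH = Hs + Hd + hf + Hp = 6 + 11 + 15 + 14 = 46

46 m


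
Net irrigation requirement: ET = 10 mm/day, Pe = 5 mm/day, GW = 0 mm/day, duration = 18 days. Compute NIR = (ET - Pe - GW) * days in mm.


Daily deficit = ET - Pe - GW = 10 - 5 - 0 = 5 mm/day
NIR = 5 * 18 = 90 mm

90.0000 mm


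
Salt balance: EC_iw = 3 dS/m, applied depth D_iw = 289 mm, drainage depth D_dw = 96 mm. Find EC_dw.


EC_dw = EC_iw * D_iw / D_dw
EC_dw = 3 * 289 / 96
EC_dw = 867 / 96

9.0312 dS/m


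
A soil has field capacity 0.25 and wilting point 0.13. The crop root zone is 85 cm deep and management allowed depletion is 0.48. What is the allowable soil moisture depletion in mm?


SMD = (FC - PWP) * d * MAD * 10
SMD = (0.25 - 0.13) * 85 * 0.48 * 10
SMD = 0.1200 * 85 * 0.48 * 10

48.9600 mm


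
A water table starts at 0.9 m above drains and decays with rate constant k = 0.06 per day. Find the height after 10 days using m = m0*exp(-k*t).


m = m0 * exp(-k*t)
m = 0.9 * exp(-0.06 * 10)
m = 0.9 * exp(-0.6000)

0.4939 m


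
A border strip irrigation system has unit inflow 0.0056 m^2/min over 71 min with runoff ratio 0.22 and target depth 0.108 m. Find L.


L = q*t/((1+r)*Z)
L = 0.0056*71/((1+0.22)*0.108)
L = 0.3976/0.13176

3.0176 m


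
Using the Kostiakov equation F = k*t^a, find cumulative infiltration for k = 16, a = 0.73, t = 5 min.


F = k * t^a = 16 * 5^0.73
F = 16 * 3.237786

51.8046 mm


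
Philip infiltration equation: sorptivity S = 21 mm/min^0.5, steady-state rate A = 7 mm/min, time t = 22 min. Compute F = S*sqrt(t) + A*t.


F = S*sqrt(t) + A*t
F = 21*sqrt(22) + 7*22
F = 21*4.690416 + 154

252.4987 mm


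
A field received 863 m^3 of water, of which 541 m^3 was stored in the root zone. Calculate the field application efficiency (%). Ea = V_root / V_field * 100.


Ea = V_root / V_field * 100 = 541 / 863 * 100 = 62.6883%

62.6883 %


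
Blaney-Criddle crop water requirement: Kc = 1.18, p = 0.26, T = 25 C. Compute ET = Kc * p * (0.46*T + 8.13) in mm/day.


ET = Kc * p * (0.46*T + 8.13)
ET = 1.18 * 0.26 * (0.46*25 + 8.13)
ET = 1.18 * 0.26 * 19.6300

6.0225 mm/day


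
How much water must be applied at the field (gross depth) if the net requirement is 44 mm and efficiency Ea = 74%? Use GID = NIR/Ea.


Ea = 74% = 0.74
GID = NIR / Ea = 44 / 0.74 = 59.4595 mm

59.4595 mm


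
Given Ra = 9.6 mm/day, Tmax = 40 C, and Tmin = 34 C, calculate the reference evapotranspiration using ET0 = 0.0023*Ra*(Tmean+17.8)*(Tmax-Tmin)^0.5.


Tmean = (Tmax + Tmin)/2 = (40 + 34)/2 = 37.0
ET0 = 0.0023 * 9.6 * (37.0 + 17.8) * sqrt(40 - 34)
ET0 = 0.0023 * 9.6 * 54.8 * 2.449490

2.9638 mm/day


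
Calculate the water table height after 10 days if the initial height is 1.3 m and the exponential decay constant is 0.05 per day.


m = m0 * exp(-k*t)
m = 1.3 * exp(-0.05 * 10)
m = 1.3 * exp(-0.5000)

0.7885 m


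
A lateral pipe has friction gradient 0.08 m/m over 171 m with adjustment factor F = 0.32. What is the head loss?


hf = J * L * F = 0.08 * 171 * 0.32 = 4.3776 m

4.3776 m


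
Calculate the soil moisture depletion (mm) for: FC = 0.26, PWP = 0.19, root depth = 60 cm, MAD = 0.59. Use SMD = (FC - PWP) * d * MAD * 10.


SMD = (FC - PWP) * d * MAD * 10
SMD = (0.26 - 0.19) * 60 * 0.59 * 10
SMD = 0.0700 * 60 * 0.59 * 10

24.7800 mm


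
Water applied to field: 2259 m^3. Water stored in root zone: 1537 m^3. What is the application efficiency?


Ea = V_root / V_field * 100 = 1537 / 2259 * 100 = 68.0390%

68.0390 %


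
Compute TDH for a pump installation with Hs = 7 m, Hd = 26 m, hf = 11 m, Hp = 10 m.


TDH = Hs + Hd + hf + Hp = 7 + 26 + 11 + 10 = 54

54 m


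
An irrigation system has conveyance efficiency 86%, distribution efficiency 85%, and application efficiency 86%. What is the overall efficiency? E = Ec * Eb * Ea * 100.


Ec = 0.86, Eb = 0.85, Ea = 0.86
E = 0.86 * 0.85 * 0.86 * 100 = 62.8660%

62.8660 %


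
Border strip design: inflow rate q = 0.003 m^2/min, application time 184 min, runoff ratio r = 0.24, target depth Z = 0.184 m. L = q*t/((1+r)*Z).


L = q*t/((1+r)*Z)
L = 0.003*184/((1+0.24)*0.184)
L = 0.552/0.22816

2.4194 m


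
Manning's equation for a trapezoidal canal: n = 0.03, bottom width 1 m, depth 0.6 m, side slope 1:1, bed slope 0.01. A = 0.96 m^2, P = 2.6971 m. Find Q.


R = A/P = 0.96/2.6971 = 0.355938
Q = (1/0.03) * 0.96 * 0.355938^(2/3) * 0.01^0.5

1.6072 m^3/s


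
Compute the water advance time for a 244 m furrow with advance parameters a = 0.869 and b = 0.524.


t = (L/a)^(1/b)
t = (244/0.869)^(1/0.524)
t = 280.782509^(1/0.524)

47039.4168 min


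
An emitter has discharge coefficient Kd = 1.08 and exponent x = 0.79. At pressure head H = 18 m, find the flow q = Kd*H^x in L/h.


q = Kd * H^x = 1.08 * 18^0.79 = 1.08 * 9.809916

10.5947 L/h


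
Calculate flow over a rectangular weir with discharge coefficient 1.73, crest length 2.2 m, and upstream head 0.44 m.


Q = C * L * H^(3/2) = 1.73 * 2.2 * 0.44^1.5 = 1.73 * 2.2 * 0.291863

1.1108 m^3/s


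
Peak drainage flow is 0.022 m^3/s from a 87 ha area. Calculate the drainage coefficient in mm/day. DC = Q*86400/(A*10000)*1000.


DC = Q * 86400 / (A * 10000) * 1000
DC = 0.022 * 86400 / (87 * 10000) * 1000
DC = 1900800.0000 / 870000

2.1848 mm/day


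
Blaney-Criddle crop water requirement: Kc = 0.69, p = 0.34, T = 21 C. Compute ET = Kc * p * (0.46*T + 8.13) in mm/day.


ET = Kc * p * (0.46*T + 8.13)
ET = 0.69 * 0.34 * (0.46*21 + 8.13)
ET = 0.69 * 0.34 * 17.7900

4.1735 mm/day


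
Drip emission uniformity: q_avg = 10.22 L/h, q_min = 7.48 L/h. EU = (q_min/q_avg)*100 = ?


EU = (q_min/q_avg)*100 = (7.48/10.22)*100 = 73.1898%

73.1898 %


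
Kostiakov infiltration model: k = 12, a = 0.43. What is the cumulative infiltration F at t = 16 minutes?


F = k * t^a = 12 * 16^0.43
F = 12 * 3.294364

39.5324 mm


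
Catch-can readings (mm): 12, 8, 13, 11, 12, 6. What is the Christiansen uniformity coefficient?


mean = 10.333333 mm
MAD = 2.222222 mm
CU = (1 - 2.222222/10.333333)*100

78.4946 %


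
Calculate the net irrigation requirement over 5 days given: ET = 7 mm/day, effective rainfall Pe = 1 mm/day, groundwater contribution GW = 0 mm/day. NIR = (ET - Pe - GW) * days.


Daily deficit = ET - Pe - GW = 7 - 1 - 0 = 6 mm/day
NIR = 6 * 5 = 30 mm

30.0000 mm


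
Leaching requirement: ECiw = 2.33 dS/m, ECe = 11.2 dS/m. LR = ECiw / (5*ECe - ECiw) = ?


LR = ECiw / (5*ECe - ECiw)
LR = 2.33 / (5*11.2 - 2.33)
LR = 2.33 / 53.6700

0.0434


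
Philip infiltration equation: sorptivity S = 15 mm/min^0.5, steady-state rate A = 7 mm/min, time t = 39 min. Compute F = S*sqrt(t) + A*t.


F = S*sqrt(t) + A*t
F = 15*sqrt(39) + 7*39
F = 15*6.244998 + 273

366.6750 mm


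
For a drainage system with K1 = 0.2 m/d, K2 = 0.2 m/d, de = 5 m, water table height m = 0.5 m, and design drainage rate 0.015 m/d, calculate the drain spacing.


S^2 = 8*K2*de*m/q + 4*K1*m^2/q
S^2 = 8*0.2*5*0.5/0.015 + 4*0.2*0.5^2/0.015
S = sqrt(280.0000)

16.7332 m


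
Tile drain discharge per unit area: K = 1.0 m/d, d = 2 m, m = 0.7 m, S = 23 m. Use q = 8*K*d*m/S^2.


q = 8*K*d*m/S^2
q = 8*1.0*2*0.7/23^2
q = 11.2000 / 529

0.0212 m/d


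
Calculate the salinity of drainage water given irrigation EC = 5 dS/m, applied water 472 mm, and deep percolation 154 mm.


EC_dw = EC_iw * D_iw / D_dw
EC_dw = 5 * 472 / 154
EC_dw = 2360 / 154

15.3247 dS/m


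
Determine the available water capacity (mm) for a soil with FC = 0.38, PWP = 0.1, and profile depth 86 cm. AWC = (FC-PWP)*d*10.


AWC = (FC - PWP) * d * 10
AWC = (0.38 - 0.1) * 86 * 10
AWC = 0.2800 * 86 * 10

240.8000 mm


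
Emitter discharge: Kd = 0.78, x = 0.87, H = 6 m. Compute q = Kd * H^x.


q = Kd * H^x = 0.78 * 6^0.87 = 0.78 * 4.753260

3.7075 L/h


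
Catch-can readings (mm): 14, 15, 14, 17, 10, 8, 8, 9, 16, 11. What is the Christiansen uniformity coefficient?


mean = 12.200000 mm
MAD = 3.000000 mm
CU = (1 - 3.000000/12.200000)*100

75.4098 %


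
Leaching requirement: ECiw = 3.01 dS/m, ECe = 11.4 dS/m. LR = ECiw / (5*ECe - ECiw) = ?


LR = ECiw / (5*ECe - ECiw)
LR = 3.01 / (5*11.4 - 3.01)
LR = 3.01 / 53.9900

0.0558


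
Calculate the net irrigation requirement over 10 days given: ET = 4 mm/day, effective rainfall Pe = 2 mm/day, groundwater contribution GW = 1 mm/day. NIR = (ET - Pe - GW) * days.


Daily deficit = ET - Pe - GW = 4 - 2 - 1 = 1 mm/day
NIR = 1 * 10 = 10 mm

10.0000 mm


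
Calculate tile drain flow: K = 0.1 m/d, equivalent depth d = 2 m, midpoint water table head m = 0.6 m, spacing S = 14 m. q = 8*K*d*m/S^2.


q = 8*K*d*m/S^2
q = 8*0.1*2*0.6/14^2
q = 0.9600 / 196

0.0049 m/d


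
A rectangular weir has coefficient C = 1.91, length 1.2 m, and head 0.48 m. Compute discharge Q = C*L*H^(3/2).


Q = C * L * H^(3/2) = 1.91 * 1.2 * 0.48^1.5 = 1.91 * 1.2 * 0.332554

0.7622 m^3/s


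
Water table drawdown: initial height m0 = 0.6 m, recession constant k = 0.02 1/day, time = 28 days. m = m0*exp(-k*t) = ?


m = m0 * exp(-k*t)
m = 0.6 * exp(-0.02 * 28)
m = 0.6 * exp(-0.5600)

0.3427 m


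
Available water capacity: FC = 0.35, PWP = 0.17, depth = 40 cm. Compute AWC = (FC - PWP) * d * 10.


AWC = (FC - PWP) * d * 10
AWC = (0.35 - 0.17) * 40 * 10
AWC = 0.1800 * 40 * 10

72.0000 mm


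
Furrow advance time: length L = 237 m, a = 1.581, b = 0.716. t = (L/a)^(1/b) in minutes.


t = (L/a)^(1/b)
t = (237/1.581)^(1/0.716)
t = 149.905123^(1/0.716)

1093.5782 min


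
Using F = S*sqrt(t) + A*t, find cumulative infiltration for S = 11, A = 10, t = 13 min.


F = S*sqrt(t) + A*t
F = 11*sqrt(13) + 10*13
F = 11*3.605551 + 130

169.6611 mm


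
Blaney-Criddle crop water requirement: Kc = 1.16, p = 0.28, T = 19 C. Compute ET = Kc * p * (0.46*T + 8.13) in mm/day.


ET = Kc * p * (0.46*T + 8.13)
ET = 1.16 * 0.28 * (0.46*19 + 8.13)
ET = 1.16 * 0.28 * 16.8700

5.4794 mm/day
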